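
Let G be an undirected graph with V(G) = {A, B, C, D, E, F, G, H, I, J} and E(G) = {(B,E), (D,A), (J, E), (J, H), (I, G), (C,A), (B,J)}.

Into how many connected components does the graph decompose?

4

From A: component {A, C, D}.
From B: component {B, E, H, J}.
From F: component {F}.
From G: component {G, I}.
That's 4 components.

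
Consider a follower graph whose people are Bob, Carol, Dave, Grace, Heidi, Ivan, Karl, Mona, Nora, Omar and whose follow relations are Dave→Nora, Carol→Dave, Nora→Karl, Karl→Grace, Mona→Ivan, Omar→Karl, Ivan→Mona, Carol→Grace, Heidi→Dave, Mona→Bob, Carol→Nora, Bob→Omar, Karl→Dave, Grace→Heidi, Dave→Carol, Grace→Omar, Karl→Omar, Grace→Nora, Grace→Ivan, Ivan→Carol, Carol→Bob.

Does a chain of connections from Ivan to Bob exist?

Yes

Explore from Ivan.
Distance 1: reach Carol, Mona.
Distance 2: reach Bob, Dave, Grace, Nora.
Found Bob.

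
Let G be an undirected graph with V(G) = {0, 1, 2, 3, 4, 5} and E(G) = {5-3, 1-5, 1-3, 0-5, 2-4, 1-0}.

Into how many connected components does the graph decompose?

From 0: component {0, 1, 3, 5}.
From 2: component {2, 4}.
That's 2 components.

2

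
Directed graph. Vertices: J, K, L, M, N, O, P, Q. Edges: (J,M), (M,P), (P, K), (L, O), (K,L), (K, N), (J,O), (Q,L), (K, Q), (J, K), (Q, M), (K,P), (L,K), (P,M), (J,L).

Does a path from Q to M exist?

Yes

Explore from Q.
Distance 1: reach L, M.
Found M.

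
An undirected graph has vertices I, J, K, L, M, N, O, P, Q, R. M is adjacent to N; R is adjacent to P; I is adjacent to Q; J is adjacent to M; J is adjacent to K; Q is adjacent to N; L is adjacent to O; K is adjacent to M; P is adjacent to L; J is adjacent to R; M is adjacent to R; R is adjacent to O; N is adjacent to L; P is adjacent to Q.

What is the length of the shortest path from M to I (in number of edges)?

Distance 0: M.
Distance 1: J, K, N, R.
Distance 2: L, O, P, Q.
Distance 3: I — contains I.

3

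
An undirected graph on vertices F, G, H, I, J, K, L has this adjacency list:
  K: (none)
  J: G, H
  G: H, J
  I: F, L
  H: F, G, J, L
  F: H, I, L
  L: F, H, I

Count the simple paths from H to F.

3

H–F
H–L–F
H–L–I–F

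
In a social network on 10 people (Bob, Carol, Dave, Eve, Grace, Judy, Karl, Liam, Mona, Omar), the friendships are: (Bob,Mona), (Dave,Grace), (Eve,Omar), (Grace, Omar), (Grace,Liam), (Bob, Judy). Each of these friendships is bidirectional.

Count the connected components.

From Bob: component {Bob, Judy, Mona}.
From Carol: component {Carol}.
From Dave: component {Dave, Eve, Grace, Liam, Omar}.
From Karl: component {Karl}.
That's 4 components.

4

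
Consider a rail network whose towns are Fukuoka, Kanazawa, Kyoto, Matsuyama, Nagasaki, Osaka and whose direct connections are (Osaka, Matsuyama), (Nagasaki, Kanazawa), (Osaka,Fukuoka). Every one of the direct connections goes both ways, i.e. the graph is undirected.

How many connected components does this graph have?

3

From Fukuoka: component {Fukuoka, Matsuyama, Osaka}.
From Kanazawa: component {Kanazawa, Nagasaki}.
From Kyoto: component {Kyoto}.
That's 3 components.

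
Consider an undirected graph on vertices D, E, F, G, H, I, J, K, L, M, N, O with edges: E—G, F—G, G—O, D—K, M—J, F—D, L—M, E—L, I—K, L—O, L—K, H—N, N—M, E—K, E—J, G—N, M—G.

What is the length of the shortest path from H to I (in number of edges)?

Distance 0: H.
Distance 1: N.
Distance 2: G, M.
Distance 3: E, F, J, L, O.
Distance 4: D, K.
Distance 5: I — contains I.

5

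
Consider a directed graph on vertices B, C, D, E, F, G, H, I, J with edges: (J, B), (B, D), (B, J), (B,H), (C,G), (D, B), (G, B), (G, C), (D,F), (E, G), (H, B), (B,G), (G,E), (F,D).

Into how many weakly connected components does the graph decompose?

From B: component {B, C, D, E, F, G, H, J}.
From I: component {I}.
That's 2 components.

2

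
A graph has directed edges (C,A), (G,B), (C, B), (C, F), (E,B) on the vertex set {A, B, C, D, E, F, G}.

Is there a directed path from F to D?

F has no outgoing edges, so nothing is reachable from it.

No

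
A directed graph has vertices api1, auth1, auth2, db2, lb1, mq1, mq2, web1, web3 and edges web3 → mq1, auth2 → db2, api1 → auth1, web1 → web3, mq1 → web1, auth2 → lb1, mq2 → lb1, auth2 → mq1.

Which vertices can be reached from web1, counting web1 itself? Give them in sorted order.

Start at web1.
Its neighbours: web3.
Then their neighbours: mq1.
Nothing further is reachable.

mq1, web1, web3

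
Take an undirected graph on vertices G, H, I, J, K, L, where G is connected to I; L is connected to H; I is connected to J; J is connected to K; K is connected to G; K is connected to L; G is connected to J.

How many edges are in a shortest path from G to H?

3

Distance 0: G.
Distance 1: I, J, K.
Distance 2: L.
Distance 3: H — contains H.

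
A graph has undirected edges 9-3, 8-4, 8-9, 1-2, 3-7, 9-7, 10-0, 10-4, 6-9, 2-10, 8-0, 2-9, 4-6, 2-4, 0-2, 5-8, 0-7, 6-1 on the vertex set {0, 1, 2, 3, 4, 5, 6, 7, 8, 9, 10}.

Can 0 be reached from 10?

Explore from 10.
Distance 1: reach 0, 2, 4.
Found 0.

Yes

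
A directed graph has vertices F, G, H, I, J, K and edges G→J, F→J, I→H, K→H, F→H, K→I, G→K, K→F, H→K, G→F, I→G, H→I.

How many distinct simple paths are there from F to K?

F→H→I→G→K
F→H→K

2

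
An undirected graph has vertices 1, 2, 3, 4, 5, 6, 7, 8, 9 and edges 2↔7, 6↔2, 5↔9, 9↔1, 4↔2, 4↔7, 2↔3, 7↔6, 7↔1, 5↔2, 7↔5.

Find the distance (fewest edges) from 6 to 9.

3

Distance 0: 6.
Distance 1: 2, 7.
Distance 2: 1, 3, 4, 5.
Distance 3: 9 — contains 9.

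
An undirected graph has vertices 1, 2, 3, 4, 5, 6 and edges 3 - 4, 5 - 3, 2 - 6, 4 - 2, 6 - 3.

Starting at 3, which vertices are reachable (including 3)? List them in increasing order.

2, 3, 4, 5, 6

Start at 3.
Its neighbours: 4, 5, 6.
Then their neighbours: 2.
Nothing further is reachable.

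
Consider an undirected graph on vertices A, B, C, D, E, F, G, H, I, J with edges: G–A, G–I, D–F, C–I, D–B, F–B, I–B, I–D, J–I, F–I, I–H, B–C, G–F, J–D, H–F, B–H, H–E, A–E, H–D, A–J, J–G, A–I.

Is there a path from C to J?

Explore from C.
Distance 1: reach B, I.
Distance 2: reach A, D, F, G, H, J.
Found J.

Yes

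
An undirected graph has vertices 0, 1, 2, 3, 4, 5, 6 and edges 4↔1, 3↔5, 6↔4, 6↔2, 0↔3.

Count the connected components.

2

From 0: component {0, 3, 5}.
From 1: component {1, 2, 4, 6}.
That's 2 components.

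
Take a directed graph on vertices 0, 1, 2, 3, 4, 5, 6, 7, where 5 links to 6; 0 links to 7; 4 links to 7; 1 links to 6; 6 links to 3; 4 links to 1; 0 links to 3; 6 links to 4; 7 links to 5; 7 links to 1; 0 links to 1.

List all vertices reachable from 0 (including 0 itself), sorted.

0, 1, 3, 4, 5, 6, 7

Start at 0.
Its neighbours: 1, 3, 7.
Then their neighbours: 5, 6.
Then next layer: 4.
Nothing further is reachable.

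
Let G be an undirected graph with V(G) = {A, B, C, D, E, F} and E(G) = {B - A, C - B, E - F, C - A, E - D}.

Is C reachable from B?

Yes

Explore from B.
Distance 1: reach A, C.
Found C.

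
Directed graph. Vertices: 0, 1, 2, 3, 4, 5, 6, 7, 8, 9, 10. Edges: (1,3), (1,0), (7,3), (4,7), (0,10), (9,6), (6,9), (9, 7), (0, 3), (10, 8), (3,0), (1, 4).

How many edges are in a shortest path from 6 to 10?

Distance 0: 6.
Distance 1: 9.
Distance 2: 7.
Distance 3: 3.
Distance 4: 0.
Distance 5: 10 — contains 10.

5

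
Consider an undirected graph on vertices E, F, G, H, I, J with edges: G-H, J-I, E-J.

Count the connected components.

From E: component {E, I, J}.
From F: component {F}.
From G: component {G, H}.
That's 3 components.

3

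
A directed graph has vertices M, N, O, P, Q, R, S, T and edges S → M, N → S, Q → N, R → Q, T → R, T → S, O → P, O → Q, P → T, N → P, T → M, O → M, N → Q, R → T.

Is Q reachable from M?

M has no outgoing edges, so nothing is reachable from it.

No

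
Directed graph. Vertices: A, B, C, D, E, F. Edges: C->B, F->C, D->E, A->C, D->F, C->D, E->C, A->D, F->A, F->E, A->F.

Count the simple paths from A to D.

4

A→C→D
A→D
A→F→C→D
A→F→E→C→D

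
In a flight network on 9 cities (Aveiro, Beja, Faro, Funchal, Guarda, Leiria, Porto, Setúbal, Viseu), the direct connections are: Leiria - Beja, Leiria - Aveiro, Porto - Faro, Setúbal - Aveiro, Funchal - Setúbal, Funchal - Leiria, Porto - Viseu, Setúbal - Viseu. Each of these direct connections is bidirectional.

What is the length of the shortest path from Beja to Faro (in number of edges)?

6

Distance 0: Beja.
Distance 1: Leiria.
Distance 2: Aveiro, Funchal.
Distance 3: Setúbal.
Distance 4: Viseu.
Distance 5: Porto.
Distance 6: Faro — contains Faro.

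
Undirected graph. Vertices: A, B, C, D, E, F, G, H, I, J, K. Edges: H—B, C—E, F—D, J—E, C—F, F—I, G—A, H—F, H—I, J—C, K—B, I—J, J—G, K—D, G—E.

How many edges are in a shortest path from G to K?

5

Distance 0: G.
Distance 1: A, E, J.
Distance 2: C, I.
Distance 3: F, H.
Distance 4: B, D.
Distance 5: K — contains K.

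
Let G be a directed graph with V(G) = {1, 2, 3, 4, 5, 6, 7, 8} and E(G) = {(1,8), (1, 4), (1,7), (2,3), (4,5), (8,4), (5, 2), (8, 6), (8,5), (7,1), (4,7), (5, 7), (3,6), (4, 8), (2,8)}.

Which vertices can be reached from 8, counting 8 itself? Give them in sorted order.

Start at 8.
Its neighbours: 4, 5, 6.
Then their neighbours: 2, 7.
Then next layer: 1, 3.
Every vertex is now reached.

1, 2, 3, 4, 5, 6, 7, 8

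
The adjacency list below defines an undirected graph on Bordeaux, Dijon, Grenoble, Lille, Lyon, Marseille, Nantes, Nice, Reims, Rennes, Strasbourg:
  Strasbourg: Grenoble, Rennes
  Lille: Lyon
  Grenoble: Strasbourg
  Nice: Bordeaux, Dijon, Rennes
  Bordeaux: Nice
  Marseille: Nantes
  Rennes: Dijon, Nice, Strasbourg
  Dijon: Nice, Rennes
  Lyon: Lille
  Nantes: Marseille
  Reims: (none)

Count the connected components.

From Bordeaux: component {Bordeaux, Dijon, Grenoble, Nice, Rennes, Strasbourg}.
From Lille: component {Lille, Lyon}.
From Marseille: component {Marseille, Nantes}.
From Reims: component {Reims}.
That's 4 components.

4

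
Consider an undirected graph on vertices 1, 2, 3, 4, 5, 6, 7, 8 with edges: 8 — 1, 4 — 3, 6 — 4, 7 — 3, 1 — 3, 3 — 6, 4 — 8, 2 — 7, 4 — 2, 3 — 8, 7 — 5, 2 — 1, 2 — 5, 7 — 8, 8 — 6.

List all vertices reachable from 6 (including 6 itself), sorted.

Start at 6.
Its neighbours: 3, 4, 8.
Then their neighbours: 1, 2, 7.
Then next layer: 5.
Every vertex is now reached.

1, 2, 3, 4, 5, 6, 7, 8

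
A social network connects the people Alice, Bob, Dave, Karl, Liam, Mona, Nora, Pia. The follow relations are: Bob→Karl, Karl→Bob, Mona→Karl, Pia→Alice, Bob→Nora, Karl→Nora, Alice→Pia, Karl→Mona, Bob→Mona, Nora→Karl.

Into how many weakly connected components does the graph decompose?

From Alice: component {Alice, Pia}.
From Bob: component {Bob, Karl, Mona, Nora}.
From Dave: component {Dave}.
From Liam: component {Liam}.
That's 4 components.

4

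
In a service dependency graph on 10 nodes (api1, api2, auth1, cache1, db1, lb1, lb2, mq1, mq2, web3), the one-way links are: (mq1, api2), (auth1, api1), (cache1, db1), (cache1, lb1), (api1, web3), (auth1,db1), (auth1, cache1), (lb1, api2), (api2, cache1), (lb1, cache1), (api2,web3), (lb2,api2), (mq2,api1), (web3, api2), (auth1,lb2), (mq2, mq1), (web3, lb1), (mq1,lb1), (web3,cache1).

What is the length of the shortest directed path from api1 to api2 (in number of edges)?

Distance 0: api1.
Distance 1: web3.
Distance 2: api2, cache1, lb1 — contains api2.

2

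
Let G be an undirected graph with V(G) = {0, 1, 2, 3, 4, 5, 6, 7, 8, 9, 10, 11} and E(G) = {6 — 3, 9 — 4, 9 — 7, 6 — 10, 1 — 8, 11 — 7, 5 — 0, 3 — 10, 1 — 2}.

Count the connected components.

From 0: component {0, 5}.
From 1: component {1, 2, 8}.
From 3: component {3, 6, 10}.
From 4: component {4, 7, 9, 11}.
That's 4 components.

4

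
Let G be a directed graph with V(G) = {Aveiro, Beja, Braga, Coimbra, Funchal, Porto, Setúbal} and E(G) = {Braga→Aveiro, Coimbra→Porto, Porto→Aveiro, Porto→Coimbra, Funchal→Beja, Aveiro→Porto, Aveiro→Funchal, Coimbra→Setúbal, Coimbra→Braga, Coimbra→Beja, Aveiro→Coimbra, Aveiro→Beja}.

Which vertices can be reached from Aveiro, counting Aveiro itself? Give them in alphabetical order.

Aveiro, Beja, Braga, Coimbra, Funchal, Porto, Setúbal

Start at Aveiro.
Its neighbours: Beja, Coimbra, Funchal, Porto.
Then their neighbours: Braga, Setúbal.
Every vertex is now reached.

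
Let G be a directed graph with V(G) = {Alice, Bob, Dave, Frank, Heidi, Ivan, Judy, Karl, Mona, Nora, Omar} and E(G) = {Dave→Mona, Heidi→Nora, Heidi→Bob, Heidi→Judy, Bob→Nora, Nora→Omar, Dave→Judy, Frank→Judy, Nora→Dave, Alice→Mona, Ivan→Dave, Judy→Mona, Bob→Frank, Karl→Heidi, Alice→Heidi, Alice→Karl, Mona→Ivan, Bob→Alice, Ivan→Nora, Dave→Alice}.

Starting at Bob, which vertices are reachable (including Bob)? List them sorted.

Start at Bob.
Its neighbours: Alice, Frank, Nora.
Then their neighbours: Dave, Heidi, Judy, Karl, Mona, Omar.
Then next layer: Ivan.
Every vertex is now reached.

Alice, Bob, Dave, Frank, Heidi, Ivan, Judy, Karl, Mona, Nora, Omar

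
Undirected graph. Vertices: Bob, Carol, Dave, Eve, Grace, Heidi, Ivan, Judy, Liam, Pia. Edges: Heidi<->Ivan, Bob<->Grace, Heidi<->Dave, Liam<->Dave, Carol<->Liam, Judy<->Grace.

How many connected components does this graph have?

From Bob: component {Bob, Grace, Judy}.
From Carol: component {Carol, Dave, Heidi, Ivan, Liam}.
From Eve: component {Eve}.
From Pia: component {Pia}.
That's 4 components.

4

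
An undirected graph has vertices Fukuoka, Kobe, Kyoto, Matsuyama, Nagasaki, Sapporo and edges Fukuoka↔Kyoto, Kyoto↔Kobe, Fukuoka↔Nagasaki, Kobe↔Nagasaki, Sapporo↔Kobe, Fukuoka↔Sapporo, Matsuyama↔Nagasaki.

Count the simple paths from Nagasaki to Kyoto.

Nagasaki–Fukuoka–Kyoto
Nagasaki–Fukuoka–Sapporo–Kobe–Kyoto
Nagasaki–Kobe–Kyoto
Nagasaki–Kobe–Sapporo–Fukuoka–Kyoto

4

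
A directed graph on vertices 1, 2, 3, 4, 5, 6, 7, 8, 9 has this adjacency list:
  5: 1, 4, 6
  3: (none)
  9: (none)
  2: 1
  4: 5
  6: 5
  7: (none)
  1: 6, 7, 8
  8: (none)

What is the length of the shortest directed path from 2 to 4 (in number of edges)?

Distance 0: 2.
Distance 1: 1.
Distance 2: 6, 7, 8.
Distance 3: 5.
Distance 4: 4 — contains 4.

4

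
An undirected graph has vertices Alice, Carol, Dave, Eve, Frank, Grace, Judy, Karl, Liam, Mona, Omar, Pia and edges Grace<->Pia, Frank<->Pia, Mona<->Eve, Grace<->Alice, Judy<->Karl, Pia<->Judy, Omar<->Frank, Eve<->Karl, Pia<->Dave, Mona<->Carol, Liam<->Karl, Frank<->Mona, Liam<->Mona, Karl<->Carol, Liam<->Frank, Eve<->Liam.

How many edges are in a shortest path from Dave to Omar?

Distance 0: Dave.
Distance 1: Pia.
Distance 2: Frank, Grace, Judy.
Distance 3: Alice, Karl, Liam, Mona, Omar — contains Omar.

3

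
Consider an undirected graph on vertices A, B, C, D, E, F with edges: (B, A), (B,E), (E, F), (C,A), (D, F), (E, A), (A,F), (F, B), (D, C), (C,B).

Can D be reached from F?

Explore from F.
Distance 1: reach A, B, D, E.
Found D.

Yes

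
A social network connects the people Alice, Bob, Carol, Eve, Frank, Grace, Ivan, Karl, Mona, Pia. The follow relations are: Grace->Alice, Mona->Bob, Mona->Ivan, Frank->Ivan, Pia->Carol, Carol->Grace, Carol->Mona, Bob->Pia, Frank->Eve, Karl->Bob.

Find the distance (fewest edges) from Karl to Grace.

Distance 0: Karl.
Distance 1: Bob.
Distance 2: Pia.
Distance 3: Carol.
Distance 4: Grace, Mona — contains Grace.

4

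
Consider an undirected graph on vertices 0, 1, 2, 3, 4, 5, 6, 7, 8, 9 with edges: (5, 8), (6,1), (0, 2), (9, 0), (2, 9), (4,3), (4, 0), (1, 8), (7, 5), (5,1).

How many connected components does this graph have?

From 0: component {0, 2, 3, 4, 9}.
From 1: component {1, 5, 6, 7, 8}.
That's 2 components.

2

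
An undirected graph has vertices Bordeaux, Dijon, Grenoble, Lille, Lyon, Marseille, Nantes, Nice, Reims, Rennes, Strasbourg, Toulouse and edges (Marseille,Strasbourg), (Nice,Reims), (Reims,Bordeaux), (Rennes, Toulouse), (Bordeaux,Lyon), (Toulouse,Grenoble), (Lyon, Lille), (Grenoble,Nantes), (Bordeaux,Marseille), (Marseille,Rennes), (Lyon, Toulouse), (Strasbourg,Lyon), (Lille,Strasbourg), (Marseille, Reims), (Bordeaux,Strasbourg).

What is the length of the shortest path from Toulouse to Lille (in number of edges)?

Distance 0: Toulouse.
Distance 1: Grenoble, Lyon, Rennes.
Distance 2: Bordeaux, Lille, Marseille, Nantes, Strasbourg — contains Lille.

2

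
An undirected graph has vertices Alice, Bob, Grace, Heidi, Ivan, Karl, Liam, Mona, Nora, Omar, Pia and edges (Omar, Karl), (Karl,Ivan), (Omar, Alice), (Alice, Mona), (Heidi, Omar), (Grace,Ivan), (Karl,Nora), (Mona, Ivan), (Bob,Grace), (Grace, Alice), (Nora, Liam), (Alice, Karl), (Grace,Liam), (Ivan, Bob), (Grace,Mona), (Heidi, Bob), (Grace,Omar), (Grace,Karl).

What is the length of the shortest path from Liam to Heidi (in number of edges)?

Distance 0: Liam.
Distance 1: Grace, Nora.
Distance 2: Alice, Bob, Ivan, Karl, Mona, Omar.
Distance 3: Heidi — contains Heidi.

3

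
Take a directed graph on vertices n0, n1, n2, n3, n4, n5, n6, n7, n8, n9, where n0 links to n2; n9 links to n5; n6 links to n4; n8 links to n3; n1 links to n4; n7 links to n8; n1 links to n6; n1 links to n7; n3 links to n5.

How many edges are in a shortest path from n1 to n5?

Distance 0: n1.
Distance 1: n4, n6, n7.
Distance 2: n8.
Distance 3: n3.
Distance 4: n5 — contains n5.

4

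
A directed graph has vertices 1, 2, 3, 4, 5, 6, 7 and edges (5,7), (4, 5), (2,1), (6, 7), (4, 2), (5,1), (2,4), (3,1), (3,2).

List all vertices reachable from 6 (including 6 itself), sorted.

6, 7

Start at 6.
Its neighbours: 7.
Nothing further is reachable.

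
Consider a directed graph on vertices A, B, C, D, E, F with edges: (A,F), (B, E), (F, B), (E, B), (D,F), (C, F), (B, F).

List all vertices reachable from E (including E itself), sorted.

Start at E.
Its neighbours: B.
Then their neighbours: F.
Nothing further is reachable.

B, E, F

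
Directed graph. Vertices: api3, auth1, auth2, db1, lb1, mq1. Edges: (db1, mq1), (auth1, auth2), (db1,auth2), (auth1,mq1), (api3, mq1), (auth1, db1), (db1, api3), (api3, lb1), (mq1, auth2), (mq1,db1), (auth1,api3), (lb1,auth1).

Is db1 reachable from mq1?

Yes

Explore from mq1.
Distance 1: reach auth2, db1.
Found db1.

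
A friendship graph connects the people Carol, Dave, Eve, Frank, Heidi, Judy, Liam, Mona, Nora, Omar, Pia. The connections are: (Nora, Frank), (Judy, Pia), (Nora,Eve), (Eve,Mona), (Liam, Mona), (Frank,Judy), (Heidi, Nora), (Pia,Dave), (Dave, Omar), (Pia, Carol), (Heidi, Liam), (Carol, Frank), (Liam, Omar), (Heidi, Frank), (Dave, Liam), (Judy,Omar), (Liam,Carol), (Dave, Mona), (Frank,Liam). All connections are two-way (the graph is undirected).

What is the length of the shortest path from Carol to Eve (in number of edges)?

Distance 0: Carol.
Distance 1: Frank, Liam, Pia.
Distance 2: Dave, Heidi, Judy, Mona, Nora, Omar.
Distance 3: Eve — contains Eve.

3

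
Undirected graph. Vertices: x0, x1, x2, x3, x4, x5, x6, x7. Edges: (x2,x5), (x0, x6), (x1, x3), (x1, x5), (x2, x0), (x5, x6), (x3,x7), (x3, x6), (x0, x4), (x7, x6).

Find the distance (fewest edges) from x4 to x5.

3

Distance 0: x4.
Distance 1: x0.
Distance 2: x2, x6.
Distance 3: x3, x5, x7 — contains x5.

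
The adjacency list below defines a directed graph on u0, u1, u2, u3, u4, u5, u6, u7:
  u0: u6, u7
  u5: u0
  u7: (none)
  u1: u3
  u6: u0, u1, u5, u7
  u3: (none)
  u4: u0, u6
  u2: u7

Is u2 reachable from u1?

Explore from u1.
Distance 1: reach u3.
The search from u1 is exhausted; no directed path reaches u2.

No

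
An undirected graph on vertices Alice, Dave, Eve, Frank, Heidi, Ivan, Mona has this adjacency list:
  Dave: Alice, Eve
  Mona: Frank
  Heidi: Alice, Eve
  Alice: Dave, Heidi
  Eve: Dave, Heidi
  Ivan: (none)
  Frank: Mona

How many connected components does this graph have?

3

From Alice: component {Alice, Dave, Eve, Heidi}.
From Frank: component {Frank, Mona}.
From Ivan: component {Ivan}.
That's 3 components.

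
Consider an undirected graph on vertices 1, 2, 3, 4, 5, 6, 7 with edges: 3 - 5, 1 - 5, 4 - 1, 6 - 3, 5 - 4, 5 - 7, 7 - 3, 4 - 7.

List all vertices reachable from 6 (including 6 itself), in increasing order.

1, 3, 4, 5, 6, 7

Start at 6.
Its neighbours: 3.
Then their neighbours: 5, 7.
Then next layer: 1, 4.
Nothing further is reachable.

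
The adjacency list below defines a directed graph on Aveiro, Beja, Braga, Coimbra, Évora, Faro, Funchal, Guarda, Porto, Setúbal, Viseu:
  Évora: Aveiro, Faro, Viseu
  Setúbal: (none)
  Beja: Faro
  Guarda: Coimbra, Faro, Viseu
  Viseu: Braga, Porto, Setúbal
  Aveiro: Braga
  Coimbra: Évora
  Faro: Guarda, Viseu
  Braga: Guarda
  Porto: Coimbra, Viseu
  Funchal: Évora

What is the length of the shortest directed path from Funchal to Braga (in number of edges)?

3

Distance 0: Funchal.
Distance 1: Évora.
Distance 2: Aveiro, Faro, Viseu.
Distance 3: Braga, Guarda, Porto, Setúbal — contains Braga.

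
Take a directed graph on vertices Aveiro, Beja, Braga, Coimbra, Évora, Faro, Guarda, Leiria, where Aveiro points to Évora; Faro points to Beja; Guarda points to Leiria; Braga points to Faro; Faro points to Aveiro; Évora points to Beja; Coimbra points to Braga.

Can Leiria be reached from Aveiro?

Explore from Aveiro.
Distance 1: reach Évora.
Distance 2: reach Beja.
The search from Aveiro is exhausted; no directed path reaches Leiria.

No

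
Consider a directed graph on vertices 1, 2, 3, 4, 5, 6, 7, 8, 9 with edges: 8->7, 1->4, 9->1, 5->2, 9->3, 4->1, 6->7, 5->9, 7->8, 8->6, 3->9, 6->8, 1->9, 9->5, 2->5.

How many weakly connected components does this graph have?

From 1: component {1, 2, 3, 4, 5, 9}.
From 6: component {6, 7, 8}.
That's 2 components.

2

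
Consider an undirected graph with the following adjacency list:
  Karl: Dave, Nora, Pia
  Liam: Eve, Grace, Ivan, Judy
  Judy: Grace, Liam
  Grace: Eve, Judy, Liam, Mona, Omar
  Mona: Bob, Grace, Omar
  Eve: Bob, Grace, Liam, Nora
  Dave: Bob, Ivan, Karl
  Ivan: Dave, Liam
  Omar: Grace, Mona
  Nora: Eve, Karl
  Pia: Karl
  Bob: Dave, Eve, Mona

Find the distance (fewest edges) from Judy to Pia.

Distance 0: Judy.
Distance 1: Grace, Liam.
Distance 2: Eve, Ivan, Mona, Omar.
Distance 3: Bob, Dave, Nora.
Distance 4: Karl.
Distance 5: Pia — contains Pia.

5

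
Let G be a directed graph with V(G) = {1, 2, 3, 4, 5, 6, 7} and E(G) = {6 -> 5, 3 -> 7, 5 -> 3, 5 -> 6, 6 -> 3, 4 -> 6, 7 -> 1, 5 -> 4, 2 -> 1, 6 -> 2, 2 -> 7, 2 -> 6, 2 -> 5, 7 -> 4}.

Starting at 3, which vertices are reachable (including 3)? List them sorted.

Start at 3.
Its neighbours: 7.
Then their neighbours: 1, 4.
Then next layer: 6.
Then next layer: 2, 5.
Every vertex is now reached.

1, 2, 3, 4, 5, 6, 7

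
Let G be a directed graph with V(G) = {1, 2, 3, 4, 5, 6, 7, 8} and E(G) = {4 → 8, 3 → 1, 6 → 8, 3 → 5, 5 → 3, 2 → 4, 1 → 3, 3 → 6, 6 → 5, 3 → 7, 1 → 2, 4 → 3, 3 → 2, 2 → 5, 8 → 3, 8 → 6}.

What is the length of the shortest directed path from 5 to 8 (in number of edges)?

Distance 0: 5.
Distance 1: 3.
Distance 2: 1, 2, 6, 7.
Distance 3: 4, 8 — contains 8.

3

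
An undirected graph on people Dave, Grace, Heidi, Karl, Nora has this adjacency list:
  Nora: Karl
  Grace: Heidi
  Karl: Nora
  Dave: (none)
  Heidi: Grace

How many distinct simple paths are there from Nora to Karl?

1

Nora–Karl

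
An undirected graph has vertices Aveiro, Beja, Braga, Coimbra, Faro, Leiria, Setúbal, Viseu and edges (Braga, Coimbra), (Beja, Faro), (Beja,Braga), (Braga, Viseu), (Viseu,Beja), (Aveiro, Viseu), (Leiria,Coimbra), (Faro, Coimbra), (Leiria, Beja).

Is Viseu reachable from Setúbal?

Setúbal has no edges, so nothing is reachable from it.

No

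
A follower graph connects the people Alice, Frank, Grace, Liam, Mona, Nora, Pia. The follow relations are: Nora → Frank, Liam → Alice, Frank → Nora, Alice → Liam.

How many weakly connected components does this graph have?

From Alice: component {Alice, Liam}.
From Frank: component {Frank, Nora}.
From Grace: component {Grace}.
From Mona: component {Mona}.
From Pia: component {Pia}.
That's 5 components.

5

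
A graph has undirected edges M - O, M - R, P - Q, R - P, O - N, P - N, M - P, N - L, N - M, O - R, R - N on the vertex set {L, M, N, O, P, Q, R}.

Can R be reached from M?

Explore from M.
Distance 1: reach N, O, P, R.
Found R.

Yes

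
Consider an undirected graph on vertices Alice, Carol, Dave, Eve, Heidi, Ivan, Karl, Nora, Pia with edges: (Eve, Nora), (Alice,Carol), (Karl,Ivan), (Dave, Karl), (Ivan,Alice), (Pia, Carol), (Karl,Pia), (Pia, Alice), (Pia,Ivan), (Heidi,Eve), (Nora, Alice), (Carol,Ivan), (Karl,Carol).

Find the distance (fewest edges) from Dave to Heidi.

6

Distance 0: Dave.
Distance 1: Karl.
Distance 2: Carol, Ivan, Pia.
Distance 3: Alice.
Distance 4: Nora.
Distance 5: Eve.
Distance 6: Heidi — contains Heidi.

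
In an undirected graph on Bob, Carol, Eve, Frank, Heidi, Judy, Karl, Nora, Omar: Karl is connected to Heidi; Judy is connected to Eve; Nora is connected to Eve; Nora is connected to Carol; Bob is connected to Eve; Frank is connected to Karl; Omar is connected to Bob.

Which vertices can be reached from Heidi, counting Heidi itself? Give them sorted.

Start at Heidi.
Its neighbours: Karl.
Then their neighbours: Frank.
Nothing further is reachable.

Frank, Heidi, Karl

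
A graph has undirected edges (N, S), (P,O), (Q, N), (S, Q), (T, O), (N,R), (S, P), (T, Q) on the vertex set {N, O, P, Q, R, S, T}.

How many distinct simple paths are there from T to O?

3

T–O
T–Q–N–S–P–O
T–Q–S–P–O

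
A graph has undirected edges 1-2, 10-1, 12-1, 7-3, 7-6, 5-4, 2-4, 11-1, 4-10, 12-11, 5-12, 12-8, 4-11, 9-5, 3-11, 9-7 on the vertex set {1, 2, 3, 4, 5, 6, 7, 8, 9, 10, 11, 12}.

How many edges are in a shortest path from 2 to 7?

Distance 0: 2.
Distance 1: 1, 4.
Distance 2: 5, 10, 11, 12.
Distance 3: 3, 8, 9.
Distance 4: 7 — contains 7.

4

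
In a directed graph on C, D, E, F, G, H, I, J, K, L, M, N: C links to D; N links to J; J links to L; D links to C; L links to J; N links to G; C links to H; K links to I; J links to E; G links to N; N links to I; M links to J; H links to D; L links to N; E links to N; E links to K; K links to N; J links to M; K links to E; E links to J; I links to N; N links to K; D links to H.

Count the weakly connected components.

From C: component {C, D, H}.
From E: component {E, G, I, J, K, L, M, N}.
From F: component {F}.
That's 3 components.

3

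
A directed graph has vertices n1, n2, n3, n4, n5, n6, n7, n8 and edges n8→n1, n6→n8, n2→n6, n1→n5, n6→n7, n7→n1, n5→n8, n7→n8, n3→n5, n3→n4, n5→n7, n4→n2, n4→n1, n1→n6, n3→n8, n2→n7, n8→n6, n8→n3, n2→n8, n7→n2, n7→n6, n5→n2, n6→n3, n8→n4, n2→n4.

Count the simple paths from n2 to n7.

n2→n4→n1→n5→n7
n2→n4→n1→n5→n8→n6→n7
n2→n4→n1→n6→n3→n5→n7
n2→n4→n1→n6→n7
n2→n4→n1→n6→n8→n3→n5→n7
n2→n6→n3→n4→n1→n5→n7
n2→n6→n3→n5→n7
n2→n6→n3→n8→n1→n5→n7
... and 19 more.

27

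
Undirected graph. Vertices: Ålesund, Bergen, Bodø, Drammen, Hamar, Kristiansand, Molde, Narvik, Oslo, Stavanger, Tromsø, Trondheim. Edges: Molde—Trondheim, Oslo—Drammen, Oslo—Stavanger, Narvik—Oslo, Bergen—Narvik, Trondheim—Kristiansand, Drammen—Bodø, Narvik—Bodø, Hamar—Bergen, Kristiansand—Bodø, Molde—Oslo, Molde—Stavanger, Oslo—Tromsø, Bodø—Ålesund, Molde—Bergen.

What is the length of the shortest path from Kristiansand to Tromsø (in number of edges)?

Distance 0: Kristiansand.
Distance 1: Bodø, Trondheim.
Distance 2: Ålesund, Drammen, Molde, Narvik.
Distance 3: Bergen, Oslo, Stavanger.
Distance 4: Hamar, Tromsø — contains Tromsø.

4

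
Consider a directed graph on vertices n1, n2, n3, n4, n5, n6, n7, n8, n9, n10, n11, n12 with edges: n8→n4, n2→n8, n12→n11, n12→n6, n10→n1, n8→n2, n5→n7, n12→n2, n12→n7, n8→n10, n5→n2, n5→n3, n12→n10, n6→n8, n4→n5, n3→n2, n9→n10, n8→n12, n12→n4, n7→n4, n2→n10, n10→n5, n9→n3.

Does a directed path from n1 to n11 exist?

n1 has no outgoing edges, so nothing is reachable from it.

No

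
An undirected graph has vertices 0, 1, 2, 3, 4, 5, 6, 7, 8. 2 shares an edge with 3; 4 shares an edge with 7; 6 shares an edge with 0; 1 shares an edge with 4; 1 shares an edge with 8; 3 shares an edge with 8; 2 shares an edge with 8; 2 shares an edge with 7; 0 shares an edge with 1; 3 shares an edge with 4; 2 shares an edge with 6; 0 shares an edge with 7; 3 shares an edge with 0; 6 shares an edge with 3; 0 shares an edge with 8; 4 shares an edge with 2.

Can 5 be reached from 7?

Explore from 7.
Distance 1: reach 0, 2, 4.
Distance 2: reach 1, 3, 6, 8.
The search is exhausted without reaching 5; it lies in a different component.

No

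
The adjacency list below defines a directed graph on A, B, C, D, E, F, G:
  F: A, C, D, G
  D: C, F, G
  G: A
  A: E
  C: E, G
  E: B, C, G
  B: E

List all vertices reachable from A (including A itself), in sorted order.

Start at A.
Its neighbours: E.
Then their neighbours: B, C, G.
Nothing further is reachable.

A, B, C, E, G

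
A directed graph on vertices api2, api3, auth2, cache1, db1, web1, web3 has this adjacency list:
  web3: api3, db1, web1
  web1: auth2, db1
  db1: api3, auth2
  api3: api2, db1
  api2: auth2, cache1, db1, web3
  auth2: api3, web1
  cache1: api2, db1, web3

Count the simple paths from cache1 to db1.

cache1→api2→auth2→api3→db1
cache1→api2→auth2→web1→db1
cache1→api2→db1
cache1→api2→web3→api3→db1
cache1→api2→web3→db1
cache1→api2→web3→web1→auth2→api3→db1
cache1→api2→web3→web1→db1
cache1→db1
cache1→web3→api3→api2→auth2→web1→db1
cache1→web3→api3→api2→db1
cache1→web3→api3→db1
cache1→web3→db1
cache1→web3→web1→auth2→api3→api2→db1
cache1→web3→web1→auth2→api3→db1
cache1→web3→web1→db1

15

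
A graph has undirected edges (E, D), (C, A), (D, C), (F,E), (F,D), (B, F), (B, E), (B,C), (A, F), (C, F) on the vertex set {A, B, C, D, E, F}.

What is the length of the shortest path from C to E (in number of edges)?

Distance 0: C.
Distance 1: A, B, D, F.
Distance 2: E — contains E.

2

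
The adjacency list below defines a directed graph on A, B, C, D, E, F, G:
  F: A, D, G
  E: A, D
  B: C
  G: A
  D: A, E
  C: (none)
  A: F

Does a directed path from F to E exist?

Explore from F.
Distance 1: reach A, D, G.
Distance 2: reach E.
Found E.

Yes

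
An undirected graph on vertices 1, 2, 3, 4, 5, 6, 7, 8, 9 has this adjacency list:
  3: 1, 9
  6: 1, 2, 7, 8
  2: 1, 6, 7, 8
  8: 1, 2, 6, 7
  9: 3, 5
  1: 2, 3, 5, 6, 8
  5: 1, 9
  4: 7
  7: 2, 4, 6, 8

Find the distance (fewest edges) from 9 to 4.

Distance 0: 9.
Distance 1: 3, 5.
Distance 2: 1.
Distance 3: 2, 6, 8.
Distance 4: 7.
Distance 5: 4 — contains 4.

5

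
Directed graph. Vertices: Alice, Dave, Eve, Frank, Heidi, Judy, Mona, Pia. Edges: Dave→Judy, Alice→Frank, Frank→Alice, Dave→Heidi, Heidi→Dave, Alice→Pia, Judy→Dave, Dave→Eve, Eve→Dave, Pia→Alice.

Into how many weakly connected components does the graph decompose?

3

From Alice: component {Alice, Frank, Pia}.
From Dave: component {Dave, Eve, Heidi, Judy}.
From Mona: component {Mona}.
That's 3 components.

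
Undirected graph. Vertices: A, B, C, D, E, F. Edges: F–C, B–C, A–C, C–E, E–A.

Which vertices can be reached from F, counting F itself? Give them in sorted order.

A, B, C, E, F

Start at F.
Its neighbours: C.
Then their neighbours: A, B, E.
Nothing further is reachable.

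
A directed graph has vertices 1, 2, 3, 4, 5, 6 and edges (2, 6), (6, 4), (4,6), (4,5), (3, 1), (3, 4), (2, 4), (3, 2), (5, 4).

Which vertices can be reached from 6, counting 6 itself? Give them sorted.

4, 5, 6

Start at 6.
Its neighbours: 4.
Then their neighbours: 5.
Nothing further is reachable.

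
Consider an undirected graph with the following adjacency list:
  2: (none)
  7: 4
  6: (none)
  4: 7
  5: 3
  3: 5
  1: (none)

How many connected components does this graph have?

5

From 1: component {1}.
From 2: component {2}.
From 3: component {3, 5}.
From 4: component {4, 7}.
From 6: component {6}.
That's 5 components.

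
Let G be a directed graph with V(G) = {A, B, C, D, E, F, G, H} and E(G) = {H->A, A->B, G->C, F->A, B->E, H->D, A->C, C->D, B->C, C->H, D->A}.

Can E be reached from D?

Yes

Explore from D.
Distance 1: reach A.
Distance 2: reach B, C.
Distance 3: reach E, H.
Found E.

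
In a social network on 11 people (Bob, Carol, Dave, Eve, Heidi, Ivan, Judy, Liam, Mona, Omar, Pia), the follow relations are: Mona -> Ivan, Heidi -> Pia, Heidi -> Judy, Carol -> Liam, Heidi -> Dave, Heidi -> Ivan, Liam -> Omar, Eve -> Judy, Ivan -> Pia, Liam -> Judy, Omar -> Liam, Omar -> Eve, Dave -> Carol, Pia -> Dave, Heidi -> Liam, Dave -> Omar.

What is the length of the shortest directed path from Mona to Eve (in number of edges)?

Distance 0: Mona.
Distance 1: Ivan.
Distance 2: Pia.
Distance 3: Dave.
Distance 4: Carol, Omar.
Distance 5: Eve, Liam — contains Eve.

5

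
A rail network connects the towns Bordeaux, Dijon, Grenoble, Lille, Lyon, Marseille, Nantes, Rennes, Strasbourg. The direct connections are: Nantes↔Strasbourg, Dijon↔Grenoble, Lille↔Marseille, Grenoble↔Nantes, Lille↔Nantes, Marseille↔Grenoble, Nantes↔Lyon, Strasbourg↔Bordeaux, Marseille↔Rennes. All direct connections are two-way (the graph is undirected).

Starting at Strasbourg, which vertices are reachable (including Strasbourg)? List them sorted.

Bordeaux, Dijon, Grenoble, Lille, Lyon, Marseille, Nantes, Rennes, Strasbourg

Start at Strasbourg.
Its neighbours: Bordeaux, Nantes.
Then their neighbours: Grenoble, Lille, Lyon.
Then next layer: Dijon, Marseille.
Then next layer: Rennes.
Every vertex is now reached.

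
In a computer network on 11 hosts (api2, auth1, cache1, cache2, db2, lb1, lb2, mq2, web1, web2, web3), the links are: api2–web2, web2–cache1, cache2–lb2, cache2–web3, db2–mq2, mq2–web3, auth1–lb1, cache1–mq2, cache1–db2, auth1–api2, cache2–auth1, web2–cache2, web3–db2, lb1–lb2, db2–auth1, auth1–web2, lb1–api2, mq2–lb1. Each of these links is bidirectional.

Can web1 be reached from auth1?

Explore from auth1.
Distance 1: reach api2, cache2, db2, lb1, web2.
Distance 2: reach cache1, lb2, mq2, web3.
The search is exhausted without reaching web1; it lies in a different component.

No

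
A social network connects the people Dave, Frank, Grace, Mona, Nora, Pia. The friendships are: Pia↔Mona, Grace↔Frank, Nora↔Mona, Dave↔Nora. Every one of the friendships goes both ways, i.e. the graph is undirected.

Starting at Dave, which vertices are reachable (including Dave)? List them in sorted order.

Dave, Mona, Nora, Pia

Start at Dave.
Its neighbours: Nora.
Then their neighbours: Mona.
Then next layer: Pia.
Nothing further is reachable.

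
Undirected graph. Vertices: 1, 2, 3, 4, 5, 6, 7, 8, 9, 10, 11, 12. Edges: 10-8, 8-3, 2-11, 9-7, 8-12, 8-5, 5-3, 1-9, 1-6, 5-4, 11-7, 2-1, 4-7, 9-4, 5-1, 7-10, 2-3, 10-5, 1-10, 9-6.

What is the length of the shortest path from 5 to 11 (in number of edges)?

3

Distance 0: 5.
Distance 1: 1, 3, 4, 8, 10.
Distance 2: 2, 6, 7, 9, 12.
Distance 3: 11 — contains 11.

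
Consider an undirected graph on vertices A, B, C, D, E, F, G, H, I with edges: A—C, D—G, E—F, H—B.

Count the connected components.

From A: component {A, C}.
From B: component {B, H}.
From D: component {D, G}.
From E: component {E, F}.
From I: component {I}.
That's 5 components.

5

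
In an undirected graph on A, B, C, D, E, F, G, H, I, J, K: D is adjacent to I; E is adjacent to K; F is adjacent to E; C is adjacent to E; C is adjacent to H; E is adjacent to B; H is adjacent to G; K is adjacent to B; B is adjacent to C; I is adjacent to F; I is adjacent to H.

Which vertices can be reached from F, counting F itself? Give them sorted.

Start at F.
Its neighbours: E, I.
Then their neighbours: B, C, D, H, K.
Then next layer: G.
Nothing further is reachable.

B, C, D, E, F, G, H, I, K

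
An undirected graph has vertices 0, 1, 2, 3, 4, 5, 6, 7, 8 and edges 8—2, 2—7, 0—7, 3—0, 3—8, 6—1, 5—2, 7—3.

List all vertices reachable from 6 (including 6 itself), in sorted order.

1, 6

Start at 6.
Its neighbours: 1.
Nothing further is reachable.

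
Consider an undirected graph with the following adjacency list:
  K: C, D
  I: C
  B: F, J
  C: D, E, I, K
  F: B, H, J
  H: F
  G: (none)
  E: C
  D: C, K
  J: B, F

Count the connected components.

3

From B: component {B, F, H, J}.
From C: component {C, D, E, I, K}.
From G: component {G}.
That's 3 components.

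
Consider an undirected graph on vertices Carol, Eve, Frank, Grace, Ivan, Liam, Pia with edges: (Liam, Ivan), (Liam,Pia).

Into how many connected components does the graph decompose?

From Carol: component {Carol}.
From Eve: component {Eve}.
From Frank: component {Frank}.
From Grace: component {Grace}.
From Ivan: component {Ivan, Liam, Pia}.
That's 5 components.

5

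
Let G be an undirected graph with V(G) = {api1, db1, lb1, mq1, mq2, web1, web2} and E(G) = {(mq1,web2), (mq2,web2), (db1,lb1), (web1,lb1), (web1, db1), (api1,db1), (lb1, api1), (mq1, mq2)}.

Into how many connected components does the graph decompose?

2

From api1: component {api1, db1, lb1, web1}.
From mq1: component {mq1, mq2, web2}.
That's 2 components.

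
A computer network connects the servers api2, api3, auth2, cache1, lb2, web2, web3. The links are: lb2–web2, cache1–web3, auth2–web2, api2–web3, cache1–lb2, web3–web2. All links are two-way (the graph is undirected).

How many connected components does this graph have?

From api2: component {api2, auth2, cache1, lb2, web2, web3}.
From api3: component {api3}.
That's 2 components.

2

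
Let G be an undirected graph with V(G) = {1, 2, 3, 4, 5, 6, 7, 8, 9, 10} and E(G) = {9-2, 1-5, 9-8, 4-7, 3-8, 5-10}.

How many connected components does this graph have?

From 1: component {1, 5, 10}.
From 2: component {2, 3, 8, 9}.
From 4: component {4, 7}.
From 6: component {6}.
That's 4 components.

4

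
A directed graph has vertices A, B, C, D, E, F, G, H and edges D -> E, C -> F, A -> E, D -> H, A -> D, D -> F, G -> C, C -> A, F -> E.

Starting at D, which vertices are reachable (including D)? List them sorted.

D, E, F, H

Start at D.
Its neighbours: E, F, H.
Nothing further is reachable.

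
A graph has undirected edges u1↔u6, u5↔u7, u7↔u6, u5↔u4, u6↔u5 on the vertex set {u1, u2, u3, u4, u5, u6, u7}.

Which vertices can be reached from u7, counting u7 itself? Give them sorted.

Start at u7.
Its neighbours: u5, u6.
Then their neighbours: u1, u4.
Nothing further is reachable.

u1, u4, u5, u6, u7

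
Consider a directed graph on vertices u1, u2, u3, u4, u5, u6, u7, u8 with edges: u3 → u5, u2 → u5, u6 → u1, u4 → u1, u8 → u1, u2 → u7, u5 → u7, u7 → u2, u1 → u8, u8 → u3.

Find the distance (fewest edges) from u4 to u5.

Distance 0: u4.
Distance 1: u1.
Distance 2: u8.
Distance 3: u3.
Distance 4: u5 — contains u5.

4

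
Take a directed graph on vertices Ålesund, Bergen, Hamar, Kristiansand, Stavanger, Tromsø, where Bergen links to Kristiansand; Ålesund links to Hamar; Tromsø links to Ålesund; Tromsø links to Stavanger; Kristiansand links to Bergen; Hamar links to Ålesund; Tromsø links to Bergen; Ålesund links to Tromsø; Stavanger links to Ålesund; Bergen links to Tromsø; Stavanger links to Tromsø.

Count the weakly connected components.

1

From Ålesund: component {Ålesund, Bergen, Hamar, Kristiansand, Stavanger, Tromsø}.
That's 1 component.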